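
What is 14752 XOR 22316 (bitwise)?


0b11100110100000 ^ 0b101011100101100 = 0b110111010001100 = 28300

28300


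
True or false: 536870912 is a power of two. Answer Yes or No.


0b100000000000000000000000000000. Only one bit set => Yes

Yes


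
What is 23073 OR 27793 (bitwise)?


0b101101000100001 | 0b110110010010001 = 0b111111010110001 = 32433

32433


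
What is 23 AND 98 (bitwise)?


0b10111 & 0b1100010 = 0b10 = 2

2


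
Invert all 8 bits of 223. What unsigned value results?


223 ^ 255 = 32

32


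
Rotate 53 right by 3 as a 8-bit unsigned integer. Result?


Rotate 0b110101 right by 3 (8-bit) = 0b10100110 = 166

166


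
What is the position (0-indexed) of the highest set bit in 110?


0b1101110. Highest set bit at position 6

6


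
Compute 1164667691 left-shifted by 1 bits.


0b1000101011010110110101100101011 << 1 = 0b10001010110101101101011001010110 = 2329335382

2329335382


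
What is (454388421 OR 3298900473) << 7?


Step 1: 454388421 | 3298900473 = 3753212925
Step 2: 3753212925 << 7 = 480411254400

480411254400


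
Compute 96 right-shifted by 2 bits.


0b1100000 >> 2 = 0b11000 = 24

24


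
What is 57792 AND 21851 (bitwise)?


0b1110000111000000 & 0b101010101011011 = 0b100000101000000 = 16704

16704


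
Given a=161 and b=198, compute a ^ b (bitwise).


161 ^ 198 = 103

103


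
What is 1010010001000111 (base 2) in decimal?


1010010001000111 in decimal = 42055

42055


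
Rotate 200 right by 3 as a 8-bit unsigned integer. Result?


Rotate 0b11001000 right by 3 (8-bit) = 0b11001 = 25

25


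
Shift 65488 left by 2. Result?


0b1111111111010000 << 2 = 0b111111111101000000 = 261952

261952


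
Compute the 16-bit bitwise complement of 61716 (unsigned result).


~0b1111000100010100 = 0b111011101011 = 3819 (16-bit unsigned)

3819


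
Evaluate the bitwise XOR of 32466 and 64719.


0b111111011010010 ^ 0b1111110011001111 = 0b1000001000011101 = 33309

33309


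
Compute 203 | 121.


0b11001011 | 0b1111001 = 0b11111011 = 251

251


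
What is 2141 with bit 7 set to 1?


2141 | (1 << 7) = 2141 | 128 = 2269

2269


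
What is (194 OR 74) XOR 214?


Step 1: 194 | 74 = 202
Step 2: 202 ^ 214 = 28

28


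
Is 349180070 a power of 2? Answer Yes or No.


0b10100110100000001000010100110. Multiple bits set => No

No


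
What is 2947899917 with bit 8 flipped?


2947899917 ^ (1 << 8) = 2947899917 ^ 256 = 2947900173

2947900173


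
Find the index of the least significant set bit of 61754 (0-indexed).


0b1111000100111010. Lowest set bit at position 1

1


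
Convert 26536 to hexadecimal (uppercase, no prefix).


26536 = 67A8 hex

67A8


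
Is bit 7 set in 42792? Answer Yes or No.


0b1010011100101000, bit 7 = 0. No

No


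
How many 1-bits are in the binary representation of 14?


0b1110 has 3 set bits

3


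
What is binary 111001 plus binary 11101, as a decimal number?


111001 + 11101 = 1010110 = 86

86


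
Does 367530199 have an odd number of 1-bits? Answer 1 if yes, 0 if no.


0b10101111010000001000011010111 has 14 ones => parity 0

0


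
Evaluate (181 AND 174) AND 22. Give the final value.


Step 1: 181 & 174 = 164
Step 2: 164 & 22 = 4

4


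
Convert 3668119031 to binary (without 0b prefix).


3668119031 = 11011010101000110000110111110111 in binary

11011010101000110000110111110111


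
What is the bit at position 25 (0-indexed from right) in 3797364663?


0b11100010010101110010111110110111, position 25 = 1

1


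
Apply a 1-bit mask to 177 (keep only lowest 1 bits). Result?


177 & 1 = 1

1


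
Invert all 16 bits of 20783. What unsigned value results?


20783 ^ 65535 = 44752

44752


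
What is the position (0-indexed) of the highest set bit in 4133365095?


0b11110110010111100010010101100111. Highest set bit at position 31

31


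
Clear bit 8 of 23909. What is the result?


23909 & ~(1 << 8) = 23653

23653


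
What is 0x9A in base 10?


9A hex = 154 decimal

154


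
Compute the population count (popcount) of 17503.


0b100010001011111 has 8 set bits

8


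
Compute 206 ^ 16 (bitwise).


0b11001110 ^ 0b10000 = 0b11011110 = 222

222


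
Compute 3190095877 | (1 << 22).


3190095877 | (1 << 22) = 3190095877 | 4194304 = 3194290181

3194290181


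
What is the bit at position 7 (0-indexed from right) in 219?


0b11011011, position 7 = 1

1


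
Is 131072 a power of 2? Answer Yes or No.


0b100000000000000000. Only one bit set => Yes

Yes


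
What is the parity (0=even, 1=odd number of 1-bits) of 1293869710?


0b1001101000111101110001010001110 has 16 ones => parity 0

0


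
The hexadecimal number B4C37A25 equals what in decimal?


B4C37A25 hex = 3032709669 decimal

3032709669


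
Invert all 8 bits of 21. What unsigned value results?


21 ^ 255 = 234

234


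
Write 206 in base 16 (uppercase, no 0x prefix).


206 = CE hex

CE


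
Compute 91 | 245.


0b1011011 | 0b11110101 = 0b11111111 = 255

255


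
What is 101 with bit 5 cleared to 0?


101 & ~(1 << 5) = 69

69


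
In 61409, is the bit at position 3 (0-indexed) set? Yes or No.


0b1110111111100001, bit 3 = 0. No

No


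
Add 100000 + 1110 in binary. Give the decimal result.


100000 + 1110 = 101110 = 46

46


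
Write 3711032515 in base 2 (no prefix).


3711032515 = 11011101001100011101110011000011 in binary

11011101001100011101110011000011


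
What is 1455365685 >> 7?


0b1010110101111110001111000110101 >> 7 = 0b101011010111111000111100 = 11370044

11370044


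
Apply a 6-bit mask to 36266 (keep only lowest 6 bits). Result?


36266 & 63 = 42

42


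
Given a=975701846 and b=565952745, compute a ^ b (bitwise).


975701846 ^ 565952745 = 462669759

462669759


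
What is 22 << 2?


0b10110 << 2 = 0b1011000 = 88

88


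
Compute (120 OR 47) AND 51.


Step 1: 120 | 47 = 127
Step 2: 127 & 51 = 51

51


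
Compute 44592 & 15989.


0b1010111000110000 & 0b11111001110101 = 0b10111000110000 = 11824

11824


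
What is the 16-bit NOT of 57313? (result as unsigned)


~0b1101111111100001 = 0b10000000011110 = 8222 (16-bit unsigned)

8222


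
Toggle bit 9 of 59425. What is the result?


59425 ^ (1 << 9) = 59425 ^ 512 = 59937

59937


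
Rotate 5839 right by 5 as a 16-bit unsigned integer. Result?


Rotate 0b1011011001111 right by 5 (16-bit) = 0b111100010110110 = 30902

30902


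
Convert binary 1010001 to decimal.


1010001 in decimal = 81

81


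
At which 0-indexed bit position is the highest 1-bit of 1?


0b1. Highest set bit at position 0

0


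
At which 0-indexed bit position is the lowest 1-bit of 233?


0b11101001. Lowest set bit at position 0

0


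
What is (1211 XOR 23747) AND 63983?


Step 1: 1211 ^ 23747 = 22648
Step 2: 22648 & 63983 = 22632

22632


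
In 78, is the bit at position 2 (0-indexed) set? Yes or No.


0b1001110, bit 2 = 1. Yes

Yes


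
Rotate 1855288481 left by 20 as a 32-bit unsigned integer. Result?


Rotate 0b1101110100101010111010010100001 left by 20 (32-bit) = 0b1001010000101101110100101010111 = 1243015511

1243015511


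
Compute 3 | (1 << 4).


3 | (1 << 4) = 3 | 16 = 19

19


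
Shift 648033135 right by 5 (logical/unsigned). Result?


0b100110101000000011001101101111 >> 5 = 0b1001101010000000110011011 = 20251035

20251035


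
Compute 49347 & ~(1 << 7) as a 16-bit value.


49347 & ~(1 << 7) = 49219

49219


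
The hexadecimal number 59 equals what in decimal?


59 hex = 89 decimal

89


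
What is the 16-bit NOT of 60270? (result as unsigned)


~0b1110101101101110 = 0b1010010010001 = 5265 (16-bit unsigned)

5265


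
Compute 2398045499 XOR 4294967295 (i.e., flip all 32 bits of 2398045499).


2398045499 ^ 4294967295 = 1896921796

1896921796


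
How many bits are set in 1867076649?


0b1101111010010010101010000101001 has 15 set bits

15


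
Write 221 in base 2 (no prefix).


221 = 11011101 in binary

11011101


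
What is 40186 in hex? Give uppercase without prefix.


40186 = 9CFA hex

9CFA


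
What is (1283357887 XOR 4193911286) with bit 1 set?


Step 1: 1283357887 ^ 4193911286 = 3045358921
Step 2: 3045358921 | (1 << 1) = 3045358921 | 2 = 3045358923

3045358923


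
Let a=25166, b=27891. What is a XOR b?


25166 ^ 27891 = 3773

3773


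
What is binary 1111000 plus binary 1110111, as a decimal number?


1111000 + 1110111 = 11101111 = 239

239


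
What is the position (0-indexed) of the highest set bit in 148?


0b10010100. Highest set bit at position 7

7


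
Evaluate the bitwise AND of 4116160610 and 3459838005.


0b11110101010101111010000001100010 & 0b11001110001110001111000000110101 = 0b11000100000100001010000000100000 = 3289423904

3289423904


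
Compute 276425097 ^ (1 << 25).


276425097 ^ (1 << 25) = 276425097 ^ 33554432 = 309979529

309979529


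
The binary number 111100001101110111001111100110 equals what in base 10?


111100001101110111001111100110 in decimal = 1010267110

1010267110


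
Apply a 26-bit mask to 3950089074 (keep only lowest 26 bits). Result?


3950089074 & 67108863 = 57774962

57774962


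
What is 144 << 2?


0b10010000 << 2 = 0b1001000000 = 576

576


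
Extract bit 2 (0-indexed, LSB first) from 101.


0b1100101, position 2 = 1

1


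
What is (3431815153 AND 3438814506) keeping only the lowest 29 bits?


Step 1: 3431815153 & 3438814506 = 3431466272
Step 2: 3431466272 & 536870911 = 210240800

210240800


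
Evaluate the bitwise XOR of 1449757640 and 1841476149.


0b1010110011010011000101111001000 ^ 0b1101101110000101011001000110101 = 0b111011101010110011100111111101 = 1001077245

1001077245


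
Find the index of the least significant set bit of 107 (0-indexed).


0b1101011. Lowest set bit at position 0

0


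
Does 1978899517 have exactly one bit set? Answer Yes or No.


0b1110101111100111001110000111101. Multiple bits set => No

No


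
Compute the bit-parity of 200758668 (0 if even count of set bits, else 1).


0b1011111101110101010110001100 has 17 ones => parity 1

1


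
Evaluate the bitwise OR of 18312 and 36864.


0b100011110001000 | 0b1001000000000000 = 0b1101011110001000 = 55176

55176


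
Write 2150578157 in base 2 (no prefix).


2150578157 = 10000000001011110011011111101101 in binary

10000000001011110011011111101101


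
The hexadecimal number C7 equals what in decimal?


C7 hex = 199 decimal

199


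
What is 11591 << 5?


0b10110101000111 << 5 = 0b1011010100011100000 = 370912

370912


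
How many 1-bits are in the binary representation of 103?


0b1100111 has 5 set bits

5


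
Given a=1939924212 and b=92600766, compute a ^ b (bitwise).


1939924212 ^ 92600766 = 1982078282

1982078282


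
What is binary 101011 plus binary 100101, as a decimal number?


101011 + 100101 = 1010000 = 80

80


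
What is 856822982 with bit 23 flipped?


856822982 ^ (1 << 23) = 856822982 ^ 8388608 = 865211590

865211590


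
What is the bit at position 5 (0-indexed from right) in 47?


0b101111, position 5 = 1

1


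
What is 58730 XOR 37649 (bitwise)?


0b1110010101101010 ^ 0b1001001100010001 = 0b111011001111011 = 30331

30331


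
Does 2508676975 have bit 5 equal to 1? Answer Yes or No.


0b10010101100001110101111101101111, bit 5 = 1. Yes

Yes


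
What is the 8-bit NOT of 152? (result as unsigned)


~0b10011000 = 0b1100111 = 103 (8-bit unsigned)

103


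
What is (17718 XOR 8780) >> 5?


Step 1: 17718 ^ 8780 = 26490
Step 2: 26490 >> 5 = 827

827


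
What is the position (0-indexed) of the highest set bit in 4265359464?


0b11111110001111000011100001101000. Highest set bit at position 31

31


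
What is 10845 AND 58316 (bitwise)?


0b10101001011101 & 0b1110001111001100 = 0b10001001001100 = 8780

8780


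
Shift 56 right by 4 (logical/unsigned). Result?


0b111000 >> 4 = 0b11 = 3

3


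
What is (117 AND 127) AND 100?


Step 1: 117 & 127 = 117
Step 2: 117 & 100 = 100

100


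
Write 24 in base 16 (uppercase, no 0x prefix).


24 = 18 hex

18


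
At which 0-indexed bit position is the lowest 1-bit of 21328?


0b101001101010000. Lowest set bit at position 4

4


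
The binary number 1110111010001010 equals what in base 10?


1110111010001010 in decimal = 61066

61066


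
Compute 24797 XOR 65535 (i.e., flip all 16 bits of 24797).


24797 ^ 65535 = 40738

40738


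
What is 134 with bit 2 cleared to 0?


134 & ~(1 << 2) = 130

130


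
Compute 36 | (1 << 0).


36 | (1 << 0) = 36 | 1 = 37

37


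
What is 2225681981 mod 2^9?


2225681981 & 511 = 61

61


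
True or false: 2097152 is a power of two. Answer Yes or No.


0b1000000000000000000000. Only one bit set => Yes

Yes


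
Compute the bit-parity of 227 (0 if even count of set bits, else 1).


0b11100011 has 5 ones => parity 1

1


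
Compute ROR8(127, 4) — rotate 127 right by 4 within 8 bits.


Rotate 0b1111111 right by 4 (8-bit) = 0b11110111 = 247

247


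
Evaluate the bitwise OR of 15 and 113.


0b1111 | 0b1110001 = 0b1111111 = 127

127


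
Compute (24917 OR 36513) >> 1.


Step 1: 24917 | 36513 = 61429
Step 2: 61429 >> 1 = 30714

30714


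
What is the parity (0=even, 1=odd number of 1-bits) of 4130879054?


0b11110110001110000011011001001110 has 17 ones => parity 1

1


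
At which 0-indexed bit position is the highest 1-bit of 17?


0b10001. Highest set bit at position 4

4


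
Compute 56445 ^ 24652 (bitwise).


0b1101110001111101 ^ 0b110000001001100 = 0b1011110000110001 = 48177

48177


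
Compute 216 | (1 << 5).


216 | (1 << 5) = 216 | 32 = 248

248


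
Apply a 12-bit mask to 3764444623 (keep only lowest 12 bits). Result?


3764444623 & 4095 = 3535

3535


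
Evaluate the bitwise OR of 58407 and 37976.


0b1110010000100111 | 0b1001010001011000 = 0b1111010001111111 = 62591

62591


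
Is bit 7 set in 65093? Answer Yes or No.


0b1111111001000101, bit 7 = 0. No

No


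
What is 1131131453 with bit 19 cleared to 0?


1131131453 & ~(1 << 19) = 1130607165

1130607165


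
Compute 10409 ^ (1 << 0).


10409 ^ (1 << 0) = 10409 ^ 1 = 10408

10408


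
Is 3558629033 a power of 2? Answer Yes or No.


0b11010100000111000101111010101001. Multiple bits set => No

No


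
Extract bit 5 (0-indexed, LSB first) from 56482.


0b1101110010100010, position 5 = 1

1


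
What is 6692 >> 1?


0b1101000100100 >> 1 = 0b110100010010 = 3346

3346


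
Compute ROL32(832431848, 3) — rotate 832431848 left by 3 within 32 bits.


Rotate 0b110001100111011110011011101000 left by 3 (32-bit) = 0b10001100111011110011011101000001 = 2364487489

2364487489


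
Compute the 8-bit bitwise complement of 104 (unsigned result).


~0b1101000 = 0b10010111 = 151 (8-bit unsigned)

151


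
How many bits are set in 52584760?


0b11001000100110000100111000 has 10 set bits

10


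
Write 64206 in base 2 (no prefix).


64206 = 1111101011001110 in binary

1111101011001110


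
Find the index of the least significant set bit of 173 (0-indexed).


0b10101101. Lowest set bit at position 0

0


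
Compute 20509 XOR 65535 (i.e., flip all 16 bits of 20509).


20509 ^ 65535 = 45026

45026


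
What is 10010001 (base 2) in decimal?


10010001 in decimal = 145

145


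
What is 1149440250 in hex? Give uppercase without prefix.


1149440250 = 448310FA hex

448310FA


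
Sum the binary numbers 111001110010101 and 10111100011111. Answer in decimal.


111001110010101 + 10111100011111 = 1010001010110100 = 41652

41652


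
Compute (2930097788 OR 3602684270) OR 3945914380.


Step 1: 2930097788 | 3602684270 = 4273848190
Step 2: 4273848190 | 3945914380 = 4290641790

4290641790


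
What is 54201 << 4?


0b1101001110111001 << 4 = 0b11010011101110010000 = 867216

867216


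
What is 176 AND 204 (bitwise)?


0b10110000 & 0b11001100 = 0b10000000 = 128

128


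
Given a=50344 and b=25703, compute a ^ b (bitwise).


50344 ^ 25703 = 41167

41167


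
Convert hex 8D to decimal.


8D hex = 141 decimal

141


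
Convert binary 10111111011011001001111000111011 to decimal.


10111111011011001001111000111011 in decimal = 3211566651

3211566651


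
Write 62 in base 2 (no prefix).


62 = 111110 in binary

111110


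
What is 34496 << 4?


0b1000011011000000 << 4 = 0b10000110110000000000 = 551936

551936


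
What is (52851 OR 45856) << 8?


Step 1: 52851 | 45856 = 65395
Step 2: 65395 << 8 = 16741120

16741120


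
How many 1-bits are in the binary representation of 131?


0b10000011 has 3 set bits

3


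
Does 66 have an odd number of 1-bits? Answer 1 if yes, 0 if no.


0b1000010 has 2 ones => parity 0

0


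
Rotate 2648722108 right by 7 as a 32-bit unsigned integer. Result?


Rotate 0b10011101111000000100101010111100 right by 7 (32-bit) = 0b1111001001110111100000010010101 = 2033959061

2033959061


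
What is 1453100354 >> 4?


0b1010110100111001000110101000010 >> 4 = 0b101011010011100100011010100 = 90818772

90818772


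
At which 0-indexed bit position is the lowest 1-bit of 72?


0b1001000. Lowest set bit at position 3

3


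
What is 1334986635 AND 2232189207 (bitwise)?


0b1001111100100100100011110001011 & 0b10000101000011001000000100010111 = 0b101000000000000000100000011 = 83886339

83886339


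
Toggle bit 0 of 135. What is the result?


135 ^ (1 << 0) = 135 ^ 1 = 134

134


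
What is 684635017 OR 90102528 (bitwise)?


0b101000110011101011001110001001 | 0b101010111101101101100000000 = 0b101101110111101111101110001001 = 769588105

769588105


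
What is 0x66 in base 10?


66 hex = 102 decimal

102


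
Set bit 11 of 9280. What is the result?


9280 | (1 << 11) = 9280 | 2048 = 11328

11328


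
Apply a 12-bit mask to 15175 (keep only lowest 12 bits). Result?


15175 & 4095 = 2887

2887


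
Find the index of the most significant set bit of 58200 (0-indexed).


0b1110001101011000. Highest set bit at position 15

15


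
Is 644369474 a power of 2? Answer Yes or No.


0b100110011010000100110001000010. Multiple bits set => No

No


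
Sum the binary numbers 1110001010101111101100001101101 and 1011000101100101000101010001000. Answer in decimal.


1110001010101111101100001101101 + 1011000101100101000101010001000 = 11001010000010100110001011110101 = 3389678325

3389678325


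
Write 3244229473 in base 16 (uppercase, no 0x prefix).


3244229473 = C15F0361 hex

C15F0361


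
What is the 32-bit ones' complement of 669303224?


669303224 ^ 4294967295 = 3625664071

3625664071


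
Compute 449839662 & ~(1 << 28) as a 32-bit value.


449839662 & ~(1 << 28) = 181404206

181404206


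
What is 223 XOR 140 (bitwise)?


0b11011111 ^ 0b10001100 = 0b1010011 = 83

83


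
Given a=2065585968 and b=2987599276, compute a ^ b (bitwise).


2065585968 ^ 2987599276 = 3373101724

3373101724


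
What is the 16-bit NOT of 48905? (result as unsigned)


~0b1011111100001001 = 0b100000011110110 = 16630 (16-bit unsigned)

16630


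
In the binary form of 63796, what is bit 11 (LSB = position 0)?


0b1111100100110100, position 11 = 1

1


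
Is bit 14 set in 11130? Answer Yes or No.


0b10101101111010, bit 14 = 0. No

No


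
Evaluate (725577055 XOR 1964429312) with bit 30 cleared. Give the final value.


Step 1: 725577055 ^ 1964429312 = 1579793759
Step 2: 1579793759 & ~(1 << 30) = 506051935

506051935


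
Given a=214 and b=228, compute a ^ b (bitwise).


214 ^ 228 = 50

50


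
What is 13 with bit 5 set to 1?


13 | (1 << 5) = 13 | 32 = 45

45


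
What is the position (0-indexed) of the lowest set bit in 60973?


0b1110111000101101. Lowest set bit at position 0

0


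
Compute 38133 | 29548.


0b1001010011110101 | 0b111001101101100 = 0b1111011111111101 = 63485

63485


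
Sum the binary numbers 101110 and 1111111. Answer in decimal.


101110 + 1111111 = 10101101 = 173

173


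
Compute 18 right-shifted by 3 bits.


0b10010 >> 3 = 0b10 = 2

2


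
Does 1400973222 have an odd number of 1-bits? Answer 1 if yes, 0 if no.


0b1010011100000010010011110100110 has 14 ones => parity 0

0


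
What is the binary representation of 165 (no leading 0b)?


165 = 10100101 in binary

10100101


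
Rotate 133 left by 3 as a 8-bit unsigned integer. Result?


Rotate 0b10000101 left by 3 (8-bit) = 0b101100 = 44

44


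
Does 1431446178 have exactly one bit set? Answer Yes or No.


0b1010101010100100010001010100010. Multiple bits set => No

No


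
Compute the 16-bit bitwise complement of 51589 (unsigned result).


~0b1100100110000101 = 0b11011001111010 = 13946 (16-bit unsigned)

13946


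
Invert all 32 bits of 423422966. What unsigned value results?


423422966 ^ 4294967295 = 3871544329

3871544329


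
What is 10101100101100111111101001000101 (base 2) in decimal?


10101100101100111111101001000101 in decimal = 2897476165

2897476165


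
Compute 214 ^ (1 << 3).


214 ^ (1 << 3) = 214 ^ 8 = 222

222


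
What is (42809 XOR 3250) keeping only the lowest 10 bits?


Step 1: 42809 ^ 3250 = 43915
Step 2: 43915 & 1023 = 907

907


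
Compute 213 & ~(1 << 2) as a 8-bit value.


213 & ~(1 << 2) = 209

209


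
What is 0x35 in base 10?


35 hex = 53 decimal

53


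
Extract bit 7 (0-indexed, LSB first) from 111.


0b1101111, position 7 = 0

0


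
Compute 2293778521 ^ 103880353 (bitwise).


0b10001000101110000100100001011001 ^ 0b110001100010001011010100001 = 0b10001110100010010101111011111000 = 2391367416

2391367416


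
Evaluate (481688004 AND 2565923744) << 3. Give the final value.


Step 1: 481688004 & 2565923744 = 414245248
Step 2: 414245248 << 3 = 3313961984

3313961984


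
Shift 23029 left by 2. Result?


0b101100111110101 << 2 = 0b10110011111010100 = 92116

92116


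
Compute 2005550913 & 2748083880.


0b1110111100010100100011101000001 & 0b10100011110011000110111010101000 = 0b100011100010000100011000000000 = 596133376

596133376


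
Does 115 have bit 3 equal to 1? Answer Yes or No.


0b1110011, bit 3 = 0. No

No


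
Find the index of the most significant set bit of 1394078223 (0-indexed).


0b1010011000101111111001000001111. Highest set bit at position 30

30


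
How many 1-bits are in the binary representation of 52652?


0b1100110110101100 has 9 set bits

9


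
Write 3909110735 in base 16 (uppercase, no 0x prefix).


3909110735 = E9004BCF hex

E9004BCF


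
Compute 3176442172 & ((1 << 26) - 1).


3176442172 & 67108863 = 22325564

22325564


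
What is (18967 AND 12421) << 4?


Step 1: 18967 & 12421 = 5
Step 2: 5 << 4 = 80

80


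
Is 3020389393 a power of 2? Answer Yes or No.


0b10110100000001110111110000010001. Multiple bits set => No

No


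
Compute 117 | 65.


0b1110101 | 0b1000001 = 0b1110101 = 117

117


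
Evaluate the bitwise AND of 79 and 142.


0b1001111 & 0b10001110 = 0b1110 = 14

14


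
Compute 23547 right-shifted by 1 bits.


0b101101111111011 >> 1 = 0b10110111111101 = 11773

11773


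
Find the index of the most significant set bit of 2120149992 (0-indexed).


0b1111110010111101110101111101000. Highest set bit at position 30

30


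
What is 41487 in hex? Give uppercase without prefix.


41487 = A20F hex

A20F


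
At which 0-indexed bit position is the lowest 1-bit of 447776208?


0b11010101100001000010111010000. Lowest set bit at position 4

4


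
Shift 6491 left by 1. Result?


0b1100101011011 << 1 = 0b11001010110110 = 12982

12982


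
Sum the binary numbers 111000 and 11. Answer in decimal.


111000 + 11 = 111011 = 59

59


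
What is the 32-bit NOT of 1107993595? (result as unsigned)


~0b1000010000010101010001111111011 = 0b10111101111101010101110000000100 = 3186973700 (32-bit unsigned)

3186973700


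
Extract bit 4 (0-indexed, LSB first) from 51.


0b110011, position 4 = 1

1


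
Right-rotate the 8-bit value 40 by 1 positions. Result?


Rotate 0b101000 right by 1 (8-bit) = 0b10100 = 20

20


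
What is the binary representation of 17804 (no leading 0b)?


17804 = 100010110001100 in binary

100010110001100


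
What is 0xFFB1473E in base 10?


FFB1473E hex = 4289808190 decimal

4289808190


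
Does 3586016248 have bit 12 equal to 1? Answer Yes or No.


0b11010101101111100100001111111000, bit 12 = 0. No

No


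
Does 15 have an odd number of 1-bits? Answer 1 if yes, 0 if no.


0b1111 has 4 ones => parity 0

0


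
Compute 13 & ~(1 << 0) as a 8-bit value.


13 & ~(1 << 0) = 12

12


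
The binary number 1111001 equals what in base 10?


1111001 in decimal = 121

121


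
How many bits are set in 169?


0b10101001 has 4 set bits

4


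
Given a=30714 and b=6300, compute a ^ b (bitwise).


30714 ^ 6300 = 28518

28518


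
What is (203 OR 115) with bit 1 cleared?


Step 1: 203 | 115 = 251
Step 2: 251 & ~(1 << 1) = 249

249


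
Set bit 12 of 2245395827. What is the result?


2245395827 | (1 << 12) = 2245395827 | 4096 = 2245399923

2245399923


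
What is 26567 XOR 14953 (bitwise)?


0b110011111000111 ^ 0b11101001101001 = 0b101110110101110 = 23982

23982


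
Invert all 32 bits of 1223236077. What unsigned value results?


1223236077 ^ 4294967295 = 3071731218

3071731218


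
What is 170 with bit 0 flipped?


170 ^ (1 << 0) = 170 ^ 1 = 171

171


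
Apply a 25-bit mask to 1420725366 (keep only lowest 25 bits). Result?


1420725366 & 33554431 = 11439222

11439222


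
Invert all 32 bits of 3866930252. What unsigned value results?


3866930252 ^ 4294967295 = 428037043

428037043


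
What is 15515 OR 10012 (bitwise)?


0b11110010011011 | 0b10011100011100 = 0b11111110011111 = 16287

16287


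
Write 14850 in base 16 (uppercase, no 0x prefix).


14850 = 3A02 hex

3A02


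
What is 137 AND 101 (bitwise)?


0b10001001 & 0b1100101 = 0b1 = 1

1


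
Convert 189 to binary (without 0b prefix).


189 = 10111101 in binary

10111101


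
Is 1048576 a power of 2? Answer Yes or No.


0b100000000000000000000. Only one bit set => Yes

Yes


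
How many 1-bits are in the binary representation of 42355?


0b1010010101110011 has 9 set bits

9


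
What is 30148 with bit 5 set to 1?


30148 | (1 << 5) = 30148 | 32 = 30180

30180


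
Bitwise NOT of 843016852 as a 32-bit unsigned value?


~0b110010001111110110101010010100 = 0b11001101110000001001010101101011 = 3451950443 (32-bit unsigned)

3451950443


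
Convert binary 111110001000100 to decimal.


111110001000100 in decimal = 31812

31812


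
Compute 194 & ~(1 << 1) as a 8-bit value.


194 & ~(1 << 1) = 192

192


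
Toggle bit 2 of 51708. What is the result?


51708 ^ (1 << 2) = 51708 ^ 4 = 51704

51704


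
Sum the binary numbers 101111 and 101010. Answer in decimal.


101111 + 101010 = 1011001 = 89

89


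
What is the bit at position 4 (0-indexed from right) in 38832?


0b1001011110110000, position 4 = 1

1


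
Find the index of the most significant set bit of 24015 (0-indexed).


0b101110111001111. Highest set bit at position 14

14


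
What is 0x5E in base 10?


5E hex = 94 decimal

94


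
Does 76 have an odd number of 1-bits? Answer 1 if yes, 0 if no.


0b1001100 has 3 ones => parity 1

1


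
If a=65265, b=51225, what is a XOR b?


65265 ^ 51225 = 14056

14056


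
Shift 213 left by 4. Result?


0b11010101 << 4 = 0b110101010000 = 3408

3408


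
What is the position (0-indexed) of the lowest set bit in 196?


0b11000100. Lowest set bit at position 2

2


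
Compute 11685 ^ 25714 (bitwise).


0b10110110100101 ^ 0b110010001110010 = 0b100100111010111 = 18903

18903


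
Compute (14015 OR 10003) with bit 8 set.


Step 1: 14015 | 10003 = 14271
Step 2: 14271 | (1 << 8) = 14271 | 256 = 14271

14271


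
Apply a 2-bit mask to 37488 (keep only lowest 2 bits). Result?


37488 & 3 = 0

0


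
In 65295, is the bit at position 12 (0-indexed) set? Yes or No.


0b1111111100001111, bit 12 = 1. Yes

Yes


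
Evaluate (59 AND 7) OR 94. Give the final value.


Step 1: 59 & 7 = 3
Step 2: 3 | 94 = 95

95


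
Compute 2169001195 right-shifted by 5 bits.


0b10000001010010000101010011101011 >> 5 = 0b100000010100100001010100111 = 67781287

67781287


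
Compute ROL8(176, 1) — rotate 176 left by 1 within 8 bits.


Rotate 0b10110000 left by 1 (8-bit) = 0b1100001 = 97

97


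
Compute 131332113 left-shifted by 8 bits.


0b111110100111111100000010001 << 8 = 0b11111010011111110000001000100000000 = 33621020928

33621020928


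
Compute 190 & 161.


0b10111110 & 0b10100001 = 0b10100000 = 160

160


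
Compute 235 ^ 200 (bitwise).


0b11101011 ^ 0b11001000 = 0b100011 = 35

35


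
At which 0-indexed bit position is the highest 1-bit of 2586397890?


0b10011010001010010100110011000010. Highest set bit at position 31

31


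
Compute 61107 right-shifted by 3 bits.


0b1110111010110011 >> 3 = 0b1110111010110 = 7638

7638


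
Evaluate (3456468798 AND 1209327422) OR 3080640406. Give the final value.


Step 1: 3456468798 & 1209327422 = 1208256318
Step 2: 1208256318 | 3080640406 = 4288599998

4288599998


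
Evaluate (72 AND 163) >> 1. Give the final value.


Step 1: 72 & 163 = 0
Step 2: 0 >> 1 = 0

0


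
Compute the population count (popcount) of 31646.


0b111101110011110 has 11 set bits

11


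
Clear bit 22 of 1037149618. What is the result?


1037149618 & ~(1 << 22) = 1032955314

1032955314


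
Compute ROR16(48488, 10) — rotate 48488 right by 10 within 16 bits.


Rotate 0b1011110101101000 right by 10 (16-bit) = 0b101101000101111 = 23087

23087


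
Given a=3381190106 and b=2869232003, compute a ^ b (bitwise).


3381190106 ^ 2869232003 = 1653464153

1653464153


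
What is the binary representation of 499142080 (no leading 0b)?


499142080 = 11101110000000100110111000000 in binary

11101110000000100110111000000


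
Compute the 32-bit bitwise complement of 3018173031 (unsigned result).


~0b10110011111001011010101001100111 = 0b1001100000110100101010110011000 = 1276794264 (32-bit unsigned)

1276794264


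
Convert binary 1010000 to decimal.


1010000 in decimal = 80

80


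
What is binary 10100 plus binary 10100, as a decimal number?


10100 + 10100 = 101000 = 40

40


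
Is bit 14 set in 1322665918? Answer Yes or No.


0b1001110110101100100011110111110, bit 14 = 1. Yes

Yes


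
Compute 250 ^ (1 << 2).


250 ^ (1 << 2) = 250 ^ 4 = 254

254


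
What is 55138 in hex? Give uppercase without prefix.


55138 = D762 hex

D762


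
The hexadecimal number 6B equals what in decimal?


6B hex = 107 decimal

107


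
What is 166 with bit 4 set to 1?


166 | (1 << 4) = 166 | 16 = 182

182


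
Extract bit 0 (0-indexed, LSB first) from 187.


0b10111011, position 0 = 1

1


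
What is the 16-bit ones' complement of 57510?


57510 ^ 65535 = 8025

8025


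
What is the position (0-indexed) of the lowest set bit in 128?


0b10000000. Lowest set bit at position 7

7


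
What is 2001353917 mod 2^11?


2001353917 & 2047 = 1213

1213


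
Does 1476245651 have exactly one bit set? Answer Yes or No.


0b1010111111111011011100010010011. Multiple bits set => No

No


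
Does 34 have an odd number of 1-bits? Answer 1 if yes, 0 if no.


0b100010 has 2 ones => parity 0

0


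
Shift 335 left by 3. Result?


0b101001111 << 3 = 0b101001111000 = 2680

2680


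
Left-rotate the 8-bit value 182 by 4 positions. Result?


Rotate 0b10110110 left by 4 (8-bit) = 0b1101011 = 107

107


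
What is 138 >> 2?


0b10001010 >> 2 = 0b100010 = 34

34


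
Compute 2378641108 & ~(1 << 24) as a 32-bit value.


2378641108 & ~(1 << 24) = 2361863892

2361863892


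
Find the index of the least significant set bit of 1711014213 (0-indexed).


0b1100101111111000000000101000101. Lowest set bit at position 0

0


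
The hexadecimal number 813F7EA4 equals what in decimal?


813F7EA4 hex = 2168422052 decimal

2168422052


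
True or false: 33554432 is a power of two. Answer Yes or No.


0b10000000000000000000000000. Only one bit set => Yes

Yes


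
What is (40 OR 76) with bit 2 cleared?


Step 1: 40 | 76 = 108
Step 2: 108 & ~(1 << 2) = 104

104


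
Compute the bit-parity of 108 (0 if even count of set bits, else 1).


0b1101100 has 4 ones => parity 0

0


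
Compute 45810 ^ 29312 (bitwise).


0b1011001011110010 ^ 0b111001010000000 = 0b1100000001110010 = 49266

49266


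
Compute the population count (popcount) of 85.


0b1010101 has 4 set bits

4


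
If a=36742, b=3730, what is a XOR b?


36742 ^ 3730 = 33044

33044


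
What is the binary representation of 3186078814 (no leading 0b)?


3186078814 = 10111101111001111011010001011110 in binary

10111101111001111011010001011110


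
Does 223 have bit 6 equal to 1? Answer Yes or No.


0b11011111, bit 6 = 1. Yes

Yes


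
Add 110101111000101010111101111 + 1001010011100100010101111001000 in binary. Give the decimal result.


110101111000101010111101111 + 1001010011100100010101111001000 = 1010001001011101000000110110111 = 1362002359

1362002359


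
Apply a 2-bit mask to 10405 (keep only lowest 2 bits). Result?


10405 & 3 = 1

1


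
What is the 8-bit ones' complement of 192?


192 ^ 255 = 63

63


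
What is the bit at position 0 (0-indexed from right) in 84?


0b1010100, position 0 = 0

0


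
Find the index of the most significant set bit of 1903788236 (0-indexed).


0b1110001011110011000000011001100. Highest set bit at position 30

30


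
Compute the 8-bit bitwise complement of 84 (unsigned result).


~0b1010100 = 0b10101011 = 171 (8-bit unsigned)

171


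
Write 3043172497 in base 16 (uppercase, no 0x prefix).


3043172497 = B5632091 hex

B5632091


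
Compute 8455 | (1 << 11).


8455 | (1 << 11) = 8455 | 2048 = 10503

10503


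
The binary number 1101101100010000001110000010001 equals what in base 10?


1101101100010000001110000010001 in decimal = 1837636625

1837636625


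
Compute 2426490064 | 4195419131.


0b10010000101000010100110011010000 | 0b11111010000100010000001111111011 = 0b11111010101100010100111111111011 = 4205924347

4205924347


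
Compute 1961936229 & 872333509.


0b1110100111100001100010101100101 & 0b110011111111101100000011000101 = 0b110000111100001100000001000101 = 821084229

821084229


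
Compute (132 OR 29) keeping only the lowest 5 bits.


Step 1: 132 | 29 = 157
Step 2: 157 & 31 = 29

29


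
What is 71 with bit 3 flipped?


71 ^ (1 << 3) = 71 ^ 8 = 79

79


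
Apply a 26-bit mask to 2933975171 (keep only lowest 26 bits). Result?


2933975171 & 67108863 = 48294019

48294019


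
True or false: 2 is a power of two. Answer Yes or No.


0b10. Only one bit set => Yes

Yes


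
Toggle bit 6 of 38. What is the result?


38 ^ (1 << 6) = 38 ^ 64 = 102

102


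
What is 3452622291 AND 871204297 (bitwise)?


0b11001101110010101101010111010011 & 0b110011111011011000010111001001 = 0b1110010001000010111000001 = 29918657

29918657


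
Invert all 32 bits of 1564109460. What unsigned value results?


1564109460 ^ 4294967295 = 2730857835

2730857835


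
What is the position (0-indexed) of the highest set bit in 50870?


0b1100011010110110. Highest set bit at position 15

15


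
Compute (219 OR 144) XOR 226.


Step 1: 219 | 144 = 219
Step 2: 219 ^ 226 = 57

57


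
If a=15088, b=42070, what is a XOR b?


15088 ^ 42070 = 40614

40614


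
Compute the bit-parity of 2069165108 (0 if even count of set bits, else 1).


0b1111011010101001111010000110100 has 17 ones => parity 1

1


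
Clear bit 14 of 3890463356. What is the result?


3890463356 & ~(1 << 14) = 3890446972

3890446972


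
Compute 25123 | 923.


0b110001000100011 | 0b1110011011 = 0b110001110111011 = 25531

25531


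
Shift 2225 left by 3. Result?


0b100010110001 << 3 = 0b100010110001000 = 17800

17800


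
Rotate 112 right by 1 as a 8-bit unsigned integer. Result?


Rotate 0b1110000 right by 1 (8-bit) = 0b111000 = 56

56


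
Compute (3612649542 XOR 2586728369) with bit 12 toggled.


Step 1: 3612649542 ^ 2586728369 = 1299906551
Step 2: 1299906551 ^ (1 << 12) = 1299906551 ^ 4096 = 1299902455

1299902455


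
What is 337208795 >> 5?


0b10100000110010110010111011011 >> 5 = 0b101000001100101100101110 = 10537774

10537774


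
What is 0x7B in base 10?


7B hex = 123 decimal

123


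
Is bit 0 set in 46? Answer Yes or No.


0b101110, bit 0 = 0. No

No


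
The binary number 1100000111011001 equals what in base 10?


1100000111011001 in decimal = 49625

49625


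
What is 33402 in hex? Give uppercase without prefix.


33402 = 827A hex

827A


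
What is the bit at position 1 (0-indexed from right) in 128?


0b10000000, position 1 = 0

0


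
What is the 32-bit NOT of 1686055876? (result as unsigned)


~0b1100100011111110010101111000100 = 0b10011011100000001101010000111011 = 2608911419 (32-bit unsigned)

2608911419


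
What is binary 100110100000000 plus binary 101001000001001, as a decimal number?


100110100000000 + 101001000001001 = 1001111100001001 = 40713

40713


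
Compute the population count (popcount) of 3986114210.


0b11101101100101110100011010100010 has 17 set bits

17


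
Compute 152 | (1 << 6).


152 | (1 << 6) = 152 | 64 = 216

216


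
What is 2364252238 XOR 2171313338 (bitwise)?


0b10001100111010111010000001001110 ^ 0b10000001011010111001110010111010 = 0b1101100000000011110011110100 = 226508020

226508020


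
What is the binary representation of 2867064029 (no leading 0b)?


2867064029 = 10101010111000111110110011011101 in binary

10101010111000111110110011011101


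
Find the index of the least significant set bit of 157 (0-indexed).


0b10011101. Lowest set bit at position 0

0


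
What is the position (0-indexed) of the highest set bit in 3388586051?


0b11001001111110011011100001000011. Highest set bit at position 31

31


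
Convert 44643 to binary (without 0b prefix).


44643 = 1010111001100011 in binary

1010111001100011


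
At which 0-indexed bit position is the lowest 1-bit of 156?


0b10011100. Lowest set bit at position 2

2
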